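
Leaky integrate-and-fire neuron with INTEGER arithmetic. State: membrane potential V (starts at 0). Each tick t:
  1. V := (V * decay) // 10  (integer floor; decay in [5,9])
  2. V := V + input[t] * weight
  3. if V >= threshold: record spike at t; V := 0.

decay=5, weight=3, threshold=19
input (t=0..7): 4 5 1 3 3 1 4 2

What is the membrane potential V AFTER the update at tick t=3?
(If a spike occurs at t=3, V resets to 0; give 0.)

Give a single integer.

Answer: 10

Derivation:
t=0: input=4 -> V=12
t=1: input=5 -> V=0 FIRE
t=2: input=1 -> V=3
t=3: input=3 -> V=10
t=4: input=3 -> V=14
t=5: input=1 -> V=10
t=6: input=4 -> V=17
t=7: input=2 -> V=14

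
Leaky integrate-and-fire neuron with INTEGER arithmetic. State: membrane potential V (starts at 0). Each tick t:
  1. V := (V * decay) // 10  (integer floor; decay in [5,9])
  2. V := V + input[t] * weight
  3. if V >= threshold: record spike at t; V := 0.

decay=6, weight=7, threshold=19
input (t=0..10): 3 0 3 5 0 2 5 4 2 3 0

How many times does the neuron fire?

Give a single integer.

Answer: 6

Derivation:
t=0: input=3 -> V=0 FIRE
t=1: input=0 -> V=0
t=2: input=3 -> V=0 FIRE
t=3: input=5 -> V=0 FIRE
t=4: input=0 -> V=0
t=5: input=2 -> V=14
t=6: input=5 -> V=0 FIRE
t=7: input=4 -> V=0 FIRE
t=8: input=2 -> V=14
t=9: input=3 -> V=0 FIRE
t=10: input=0 -> V=0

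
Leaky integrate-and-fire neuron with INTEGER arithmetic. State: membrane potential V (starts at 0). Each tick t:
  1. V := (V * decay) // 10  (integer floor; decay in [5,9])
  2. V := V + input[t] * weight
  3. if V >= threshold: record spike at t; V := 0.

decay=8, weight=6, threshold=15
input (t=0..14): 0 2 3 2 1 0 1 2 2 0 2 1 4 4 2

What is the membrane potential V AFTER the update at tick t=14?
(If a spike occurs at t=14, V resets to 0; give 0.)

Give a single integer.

Answer: 12

Derivation:
t=0: input=0 -> V=0
t=1: input=2 -> V=12
t=2: input=3 -> V=0 FIRE
t=3: input=2 -> V=12
t=4: input=1 -> V=0 FIRE
t=5: input=0 -> V=0
t=6: input=1 -> V=6
t=7: input=2 -> V=0 FIRE
t=8: input=2 -> V=12
t=9: input=0 -> V=9
t=10: input=2 -> V=0 FIRE
t=11: input=1 -> V=6
t=12: input=4 -> V=0 FIRE
t=13: input=4 -> V=0 FIRE
t=14: input=2 -> V=12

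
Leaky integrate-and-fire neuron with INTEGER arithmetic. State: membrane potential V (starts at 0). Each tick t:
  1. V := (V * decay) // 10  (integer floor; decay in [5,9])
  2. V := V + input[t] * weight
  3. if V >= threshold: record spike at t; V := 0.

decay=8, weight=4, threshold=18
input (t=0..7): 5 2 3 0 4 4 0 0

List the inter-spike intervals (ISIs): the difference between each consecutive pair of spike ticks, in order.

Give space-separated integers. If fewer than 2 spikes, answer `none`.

t=0: input=5 -> V=0 FIRE
t=1: input=2 -> V=8
t=2: input=3 -> V=0 FIRE
t=3: input=0 -> V=0
t=4: input=4 -> V=16
t=5: input=4 -> V=0 FIRE
t=6: input=0 -> V=0
t=7: input=0 -> V=0

Answer: 2 3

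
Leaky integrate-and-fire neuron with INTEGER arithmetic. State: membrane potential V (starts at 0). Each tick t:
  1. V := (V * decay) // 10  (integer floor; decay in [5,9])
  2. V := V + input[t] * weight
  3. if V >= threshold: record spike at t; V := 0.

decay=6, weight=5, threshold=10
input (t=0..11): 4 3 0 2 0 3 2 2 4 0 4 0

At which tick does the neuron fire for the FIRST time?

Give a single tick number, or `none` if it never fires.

t=0: input=4 -> V=0 FIRE
t=1: input=3 -> V=0 FIRE
t=2: input=0 -> V=0
t=3: input=2 -> V=0 FIRE
t=4: input=0 -> V=0
t=5: input=3 -> V=0 FIRE
t=6: input=2 -> V=0 FIRE
t=7: input=2 -> V=0 FIRE
t=8: input=4 -> V=0 FIRE
t=9: input=0 -> V=0
t=10: input=4 -> V=0 FIRE
t=11: input=0 -> V=0

Answer: 0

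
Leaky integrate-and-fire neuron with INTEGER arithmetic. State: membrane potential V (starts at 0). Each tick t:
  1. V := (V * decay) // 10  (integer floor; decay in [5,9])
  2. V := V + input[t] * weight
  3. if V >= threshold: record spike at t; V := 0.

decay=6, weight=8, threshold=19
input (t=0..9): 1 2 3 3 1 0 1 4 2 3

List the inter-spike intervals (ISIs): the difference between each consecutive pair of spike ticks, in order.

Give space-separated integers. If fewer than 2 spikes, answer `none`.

t=0: input=1 -> V=8
t=1: input=2 -> V=0 FIRE
t=2: input=3 -> V=0 FIRE
t=3: input=3 -> V=0 FIRE
t=4: input=1 -> V=8
t=5: input=0 -> V=4
t=6: input=1 -> V=10
t=7: input=4 -> V=0 FIRE
t=8: input=2 -> V=16
t=9: input=3 -> V=0 FIRE

Answer: 1 1 4 2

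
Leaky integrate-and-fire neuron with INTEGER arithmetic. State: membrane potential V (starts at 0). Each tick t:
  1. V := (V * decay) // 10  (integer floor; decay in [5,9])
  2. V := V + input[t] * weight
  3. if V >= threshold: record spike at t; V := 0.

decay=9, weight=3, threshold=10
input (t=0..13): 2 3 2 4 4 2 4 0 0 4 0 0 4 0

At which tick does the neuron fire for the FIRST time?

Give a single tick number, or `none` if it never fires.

t=0: input=2 -> V=6
t=1: input=3 -> V=0 FIRE
t=2: input=2 -> V=6
t=3: input=4 -> V=0 FIRE
t=4: input=4 -> V=0 FIRE
t=5: input=2 -> V=6
t=6: input=4 -> V=0 FIRE
t=7: input=0 -> V=0
t=8: input=0 -> V=0
t=9: input=4 -> V=0 FIRE
t=10: input=0 -> V=0
t=11: input=0 -> V=0
t=12: input=4 -> V=0 FIRE
t=13: input=0 -> V=0

Answer: 1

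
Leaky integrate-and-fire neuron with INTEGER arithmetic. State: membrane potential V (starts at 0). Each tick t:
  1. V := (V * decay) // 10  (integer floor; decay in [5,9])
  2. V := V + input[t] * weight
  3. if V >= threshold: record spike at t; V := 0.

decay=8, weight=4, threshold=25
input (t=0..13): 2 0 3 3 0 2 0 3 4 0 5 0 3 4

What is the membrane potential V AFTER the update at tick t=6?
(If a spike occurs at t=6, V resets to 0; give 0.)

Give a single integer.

t=0: input=2 -> V=8
t=1: input=0 -> V=6
t=2: input=3 -> V=16
t=3: input=3 -> V=24
t=4: input=0 -> V=19
t=5: input=2 -> V=23
t=6: input=0 -> V=18
t=7: input=3 -> V=0 FIRE
t=8: input=4 -> V=16
t=9: input=0 -> V=12
t=10: input=5 -> V=0 FIRE
t=11: input=0 -> V=0
t=12: input=3 -> V=12
t=13: input=4 -> V=0 FIRE

Answer: 18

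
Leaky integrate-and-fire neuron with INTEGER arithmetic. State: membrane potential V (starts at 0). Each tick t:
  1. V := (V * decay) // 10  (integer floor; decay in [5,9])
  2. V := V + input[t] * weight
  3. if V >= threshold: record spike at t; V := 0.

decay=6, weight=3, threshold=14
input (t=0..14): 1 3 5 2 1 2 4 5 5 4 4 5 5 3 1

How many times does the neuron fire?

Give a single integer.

Answer: 7

Derivation:
t=0: input=1 -> V=3
t=1: input=3 -> V=10
t=2: input=5 -> V=0 FIRE
t=3: input=2 -> V=6
t=4: input=1 -> V=6
t=5: input=2 -> V=9
t=6: input=4 -> V=0 FIRE
t=7: input=5 -> V=0 FIRE
t=8: input=5 -> V=0 FIRE
t=9: input=4 -> V=12
t=10: input=4 -> V=0 FIRE
t=11: input=5 -> V=0 FIRE
t=12: input=5 -> V=0 FIRE
t=13: input=3 -> V=9
t=14: input=1 -> V=8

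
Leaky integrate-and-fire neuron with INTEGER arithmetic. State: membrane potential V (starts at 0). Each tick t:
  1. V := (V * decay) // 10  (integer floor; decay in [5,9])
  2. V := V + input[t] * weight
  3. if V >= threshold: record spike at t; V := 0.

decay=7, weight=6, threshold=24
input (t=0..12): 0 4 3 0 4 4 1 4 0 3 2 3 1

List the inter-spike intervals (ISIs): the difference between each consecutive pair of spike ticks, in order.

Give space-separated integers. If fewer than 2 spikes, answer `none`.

t=0: input=0 -> V=0
t=1: input=4 -> V=0 FIRE
t=2: input=3 -> V=18
t=3: input=0 -> V=12
t=4: input=4 -> V=0 FIRE
t=5: input=4 -> V=0 FIRE
t=6: input=1 -> V=6
t=7: input=4 -> V=0 FIRE
t=8: input=0 -> V=0
t=9: input=3 -> V=18
t=10: input=2 -> V=0 FIRE
t=11: input=3 -> V=18
t=12: input=1 -> V=18

Answer: 3 1 2 3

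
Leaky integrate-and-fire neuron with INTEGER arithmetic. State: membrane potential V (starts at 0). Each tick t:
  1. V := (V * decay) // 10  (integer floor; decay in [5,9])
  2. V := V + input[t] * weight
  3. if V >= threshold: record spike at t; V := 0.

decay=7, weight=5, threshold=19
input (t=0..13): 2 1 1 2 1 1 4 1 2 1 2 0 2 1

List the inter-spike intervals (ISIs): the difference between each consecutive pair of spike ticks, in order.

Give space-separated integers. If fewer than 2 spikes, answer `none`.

Answer: 3 4

Derivation:
t=0: input=2 -> V=10
t=1: input=1 -> V=12
t=2: input=1 -> V=13
t=3: input=2 -> V=0 FIRE
t=4: input=1 -> V=5
t=5: input=1 -> V=8
t=6: input=4 -> V=0 FIRE
t=7: input=1 -> V=5
t=8: input=2 -> V=13
t=9: input=1 -> V=14
t=10: input=2 -> V=0 FIRE
t=11: input=0 -> V=0
t=12: input=2 -> V=10
t=13: input=1 -> V=12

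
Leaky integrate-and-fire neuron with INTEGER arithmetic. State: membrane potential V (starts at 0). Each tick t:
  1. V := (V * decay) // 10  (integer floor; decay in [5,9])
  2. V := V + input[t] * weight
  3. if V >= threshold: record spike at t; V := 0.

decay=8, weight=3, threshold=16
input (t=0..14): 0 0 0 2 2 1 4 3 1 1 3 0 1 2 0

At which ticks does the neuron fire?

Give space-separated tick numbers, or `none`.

Answer: 6 10

Derivation:
t=0: input=0 -> V=0
t=1: input=0 -> V=0
t=2: input=0 -> V=0
t=3: input=2 -> V=6
t=4: input=2 -> V=10
t=5: input=1 -> V=11
t=6: input=4 -> V=0 FIRE
t=7: input=3 -> V=9
t=8: input=1 -> V=10
t=9: input=1 -> V=11
t=10: input=3 -> V=0 FIRE
t=11: input=0 -> V=0
t=12: input=1 -> V=3
t=13: input=2 -> V=8
t=14: input=0 -> V=6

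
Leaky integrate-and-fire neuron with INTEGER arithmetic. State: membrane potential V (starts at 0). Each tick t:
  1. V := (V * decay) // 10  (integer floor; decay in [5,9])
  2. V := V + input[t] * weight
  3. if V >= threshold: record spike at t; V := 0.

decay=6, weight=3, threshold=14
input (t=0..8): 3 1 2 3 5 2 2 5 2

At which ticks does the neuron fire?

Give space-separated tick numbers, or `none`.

Answer: 3 4 7

Derivation:
t=0: input=3 -> V=9
t=1: input=1 -> V=8
t=2: input=2 -> V=10
t=3: input=3 -> V=0 FIRE
t=4: input=5 -> V=0 FIRE
t=5: input=2 -> V=6
t=6: input=2 -> V=9
t=7: input=5 -> V=0 FIRE
t=8: input=2 -> V=6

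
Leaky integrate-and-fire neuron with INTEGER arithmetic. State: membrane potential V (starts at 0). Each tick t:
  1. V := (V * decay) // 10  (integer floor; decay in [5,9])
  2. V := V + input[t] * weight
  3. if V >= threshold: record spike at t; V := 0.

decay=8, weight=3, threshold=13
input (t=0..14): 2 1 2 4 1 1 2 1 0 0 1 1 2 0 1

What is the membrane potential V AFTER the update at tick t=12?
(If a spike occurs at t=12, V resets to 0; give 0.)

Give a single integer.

Answer: 12

Derivation:
t=0: input=2 -> V=6
t=1: input=1 -> V=7
t=2: input=2 -> V=11
t=3: input=4 -> V=0 FIRE
t=4: input=1 -> V=3
t=5: input=1 -> V=5
t=6: input=2 -> V=10
t=7: input=1 -> V=11
t=8: input=0 -> V=8
t=9: input=0 -> V=6
t=10: input=1 -> V=7
t=11: input=1 -> V=8
t=12: input=2 -> V=12
t=13: input=0 -> V=9
t=14: input=1 -> V=10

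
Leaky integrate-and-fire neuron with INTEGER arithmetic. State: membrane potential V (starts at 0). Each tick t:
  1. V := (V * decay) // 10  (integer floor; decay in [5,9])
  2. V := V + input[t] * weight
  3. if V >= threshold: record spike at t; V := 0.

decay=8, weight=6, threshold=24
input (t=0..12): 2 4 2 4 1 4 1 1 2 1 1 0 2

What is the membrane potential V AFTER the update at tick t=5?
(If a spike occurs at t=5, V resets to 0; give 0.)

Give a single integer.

Answer: 0

Derivation:
t=0: input=2 -> V=12
t=1: input=4 -> V=0 FIRE
t=2: input=2 -> V=12
t=3: input=4 -> V=0 FIRE
t=4: input=1 -> V=6
t=5: input=4 -> V=0 FIRE
t=6: input=1 -> V=6
t=7: input=1 -> V=10
t=8: input=2 -> V=20
t=9: input=1 -> V=22
t=10: input=1 -> V=23
t=11: input=0 -> V=18
t=12: input=2 -> V=0 FIRE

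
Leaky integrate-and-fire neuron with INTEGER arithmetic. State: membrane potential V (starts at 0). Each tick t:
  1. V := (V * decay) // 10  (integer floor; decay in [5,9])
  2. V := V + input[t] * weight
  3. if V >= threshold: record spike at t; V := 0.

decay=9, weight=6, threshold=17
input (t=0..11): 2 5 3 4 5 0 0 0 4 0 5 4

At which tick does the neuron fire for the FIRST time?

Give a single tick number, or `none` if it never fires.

Answer: 1

Derivation:
t=0: input=2 -> V=12
t=1: input=5 -> V=0 FIRE
t=2: input=3 -> V=0 FIRE
t=3: input=4 -> V=0 FIRE
t=4: input=5 -> V=0 FIRE
t=5: input=0 -> V=0
t=6: input=0 -> V=0
t=7: input=0 -> V=0
t=8: input=4 -> V=0 FIRE
t=9: input=0 -> V=0
t=10: input=5 -> V=0 FIRE
t=11: input=4 -> V=0 FIRE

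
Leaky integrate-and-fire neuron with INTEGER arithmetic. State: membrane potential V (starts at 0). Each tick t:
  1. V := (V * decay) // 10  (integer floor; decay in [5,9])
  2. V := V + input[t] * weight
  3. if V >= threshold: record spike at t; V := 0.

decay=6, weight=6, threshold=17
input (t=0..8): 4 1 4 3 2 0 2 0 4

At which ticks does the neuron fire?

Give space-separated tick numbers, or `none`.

Answer: 0 2 3 8

Derivation:
t=0: input=4 -> V=0 FIRE
t=1: input=1 -> V=6
t=2: input=4 -> V=0 FIRE
t=3: input=3 -> V=0 FIRE
t=4: input=2 -> V=12
t=5: input=0 -> V=7
t=6: input=2 -> V=16
t=7: input=0 -> V=9
t=8: input=4 -> V=0 FIRE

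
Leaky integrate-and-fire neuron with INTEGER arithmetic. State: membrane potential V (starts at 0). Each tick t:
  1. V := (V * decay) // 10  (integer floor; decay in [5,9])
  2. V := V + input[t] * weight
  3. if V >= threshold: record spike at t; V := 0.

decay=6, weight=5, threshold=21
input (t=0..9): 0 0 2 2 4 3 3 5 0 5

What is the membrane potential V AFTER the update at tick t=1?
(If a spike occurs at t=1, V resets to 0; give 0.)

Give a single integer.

Answer: 0

Derivation:
t=0: input=0 -> V=0
t=1: input=0 -> V=0
t=2: input=2 -> V=10
t=3: input=2 -> V=16
t=4: input=4 -> V=0 FIRE
t=5: input=3 -> V=15
t=6: input=3 -> V=0 FIRE
t=7: input=5 -> V=0 FIRE
t=8: input=0 -> V=0
t=9: input=5 -> V=0 FIRE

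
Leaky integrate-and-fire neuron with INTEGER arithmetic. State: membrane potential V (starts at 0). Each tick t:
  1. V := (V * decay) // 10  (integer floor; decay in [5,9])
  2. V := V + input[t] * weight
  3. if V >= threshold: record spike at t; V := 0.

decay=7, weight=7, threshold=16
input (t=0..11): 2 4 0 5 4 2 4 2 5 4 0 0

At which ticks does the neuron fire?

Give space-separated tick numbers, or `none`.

Answer: 1 3 4 6 8 9

Derivation:
t=0: input=2 -> V=14
t=1: input=4 -> V=0 FIRE
t=2: input=0 -> V=0
t=3: input=5 -> V=0 FIRE
t=4: input=4 -> V=0 FIRE
t=5: input=2 -> V=14
t=6: input=4 -> V=0 FIRE
t=7: input=2 -> V=14
t=8: input=5 -> V=0 FIRE
t=9: input=4 -> V=0 FIRE
t=10: input=0 -> V=0
t=11: input=0 -> V=0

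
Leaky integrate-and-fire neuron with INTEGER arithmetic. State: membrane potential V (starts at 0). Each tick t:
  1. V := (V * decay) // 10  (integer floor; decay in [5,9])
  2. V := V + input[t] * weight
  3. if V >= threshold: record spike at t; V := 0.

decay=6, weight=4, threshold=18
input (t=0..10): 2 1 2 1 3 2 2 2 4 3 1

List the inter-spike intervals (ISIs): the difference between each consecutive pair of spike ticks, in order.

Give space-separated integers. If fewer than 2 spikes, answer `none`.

Answer: 4

Derivation:
t=0: input=2 -> V=8
t=1: input=1 -> V=8
t=2: input=2 -> V=12
t=3: input=1 -> V=11
t=4: input=3 -> V=0 FIRE
t=5: input=2 -> V=8
t=6: input=2 -> V=12
t=7: input=2 -> V=15
t=8: input=4 -> V=0 FIRE
t=9: input=3 -> V=12
t=10: input=1 -> V=11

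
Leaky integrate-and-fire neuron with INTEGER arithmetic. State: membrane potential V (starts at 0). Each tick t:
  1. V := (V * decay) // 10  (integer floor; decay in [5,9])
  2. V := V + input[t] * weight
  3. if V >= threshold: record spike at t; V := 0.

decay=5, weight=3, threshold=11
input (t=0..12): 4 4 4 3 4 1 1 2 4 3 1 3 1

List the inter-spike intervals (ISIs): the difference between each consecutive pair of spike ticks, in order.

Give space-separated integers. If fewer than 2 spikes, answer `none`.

t=0: input=4 -> V=0 FIRE
t=1: input=4 -> V=0 FIRE
t=2: input=4 -> V=0 FIRE
t=3: input=3 -> V=9
t=4: input=4 -> V=0 FIRE
t=5: input=1 -> V=3
t=6: input=1 -> V=4
t=7: input=2 -> V=8
t=8: input=4 -> V=0 FIRE
t=9: input=3 -> V=9
t=10: input=1 -> V=7
t=11: input=3 -> V=0 FIRE
t=12: input=1 -> V=3

Answer: 1 1 2 4 3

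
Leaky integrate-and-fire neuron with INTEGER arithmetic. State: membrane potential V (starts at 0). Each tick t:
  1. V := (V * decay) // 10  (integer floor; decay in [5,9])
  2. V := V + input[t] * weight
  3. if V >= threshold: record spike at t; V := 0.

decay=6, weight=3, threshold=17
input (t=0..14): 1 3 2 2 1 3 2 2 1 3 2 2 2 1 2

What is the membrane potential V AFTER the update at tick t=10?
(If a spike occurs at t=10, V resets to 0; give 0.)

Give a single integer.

t=0: input=1 -> V=3
t=1: input=3 -> V=10
t=2: input=2 -> V=12
t=3: input=2 -> V=13
t=4: input=1 -> V=10
t=5: input=3 -> V=15
t=6: input=2 -> V=15
t=7: input=2 -> V=15
t=8: input=1 -> V=12
t=9: input=3 -> V=16
t=10: input=2 -> V=15
t=11: input=2 -> V=15
t=12: input=2 -> V=15
t=13: input=1 -> V=12
t=14: input=2 -> V=13

Answer: 15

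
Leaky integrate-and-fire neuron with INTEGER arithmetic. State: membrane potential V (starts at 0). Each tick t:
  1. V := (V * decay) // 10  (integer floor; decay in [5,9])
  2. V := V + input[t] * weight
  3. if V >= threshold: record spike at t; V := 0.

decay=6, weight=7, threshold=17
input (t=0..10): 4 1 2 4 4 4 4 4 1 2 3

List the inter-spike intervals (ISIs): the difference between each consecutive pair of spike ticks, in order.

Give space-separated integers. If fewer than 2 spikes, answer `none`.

Answer: 2 1 1 1 1 1 2 1

Derivation:
t=0: input=4 -> V=0 FIRE
t=1: input=1 -> V=7
t=2: input=2 -> V=0 FIRE
t=3: input=4 -> V=0 FIRE
t=4: input=4 -> V=0 FIRE
t=5: input=4 -> V=0 FIRE
t=6: input=4 -> V=0 FIRE
t=7: input=4 -> V=0 FIRE
t=8: input=1 -> V=7
t=9: input=2 -> V=0 FIRE
t=10: input=3 -> V=0 FIRE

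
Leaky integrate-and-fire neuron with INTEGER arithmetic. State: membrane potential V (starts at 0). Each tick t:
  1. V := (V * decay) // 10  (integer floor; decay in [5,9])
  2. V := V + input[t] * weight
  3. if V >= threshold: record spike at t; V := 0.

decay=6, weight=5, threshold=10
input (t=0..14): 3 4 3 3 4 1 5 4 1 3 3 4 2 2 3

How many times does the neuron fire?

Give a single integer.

Answer: 13

Derivation:
t=0: input=3 -> V=0 FIRE
t=1: input=4 -> V=0 FIRE
t=2: input=3 -> V=0 FIRE
t=3: input=3 -> V=0 FIRE
t=4: input=4 -> V=0 FIRE
t=5: input=1 -> V=5
t=6: input=5 -> V=0 FIRE
t=7: input=4 -> V=0 FIRE
t=8: input=1 -> V=5
t=9: input=3 -> V=0 FIRE
t=10: input=3 -> V=0 FIRE
t=11: input=4 -> V=0 FIRE
t=12: input=2 -> V=0 FIRE
t=13: input=2 -> V=0 FIRE
t=14: input=3 -> V=0 FIRE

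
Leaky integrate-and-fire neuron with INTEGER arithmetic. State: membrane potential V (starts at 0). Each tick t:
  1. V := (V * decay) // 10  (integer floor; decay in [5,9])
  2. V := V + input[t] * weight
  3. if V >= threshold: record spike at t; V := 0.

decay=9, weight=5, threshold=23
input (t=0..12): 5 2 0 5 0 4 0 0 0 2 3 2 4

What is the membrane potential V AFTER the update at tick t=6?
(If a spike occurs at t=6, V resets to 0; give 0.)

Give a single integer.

Answer: 18

Derivation:
t=0: input=5 -> V=0 FIRE
t=1: input=2 -> V=10
t=2: input=0 -> V=9
t=3: input=5 -> V=0 FIRE
t=4: input=0 -> V=0
t=5: input=4 -> V=20
t=6: input=0 -> V=18
t=7: input=0 -> V=16
t=8: input=0 -> V=14
t=9: input=2 -> V=22
t=10: input=3 -> V=0 FIRE
t=11: input=2 -> V=10
t=12: input=4 -> V=0 FIRE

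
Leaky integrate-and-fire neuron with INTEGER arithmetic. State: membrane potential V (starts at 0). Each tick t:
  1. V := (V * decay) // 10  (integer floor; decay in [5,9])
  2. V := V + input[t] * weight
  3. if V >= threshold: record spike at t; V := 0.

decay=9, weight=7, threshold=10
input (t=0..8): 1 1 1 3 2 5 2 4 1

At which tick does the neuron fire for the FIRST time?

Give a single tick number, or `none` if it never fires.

t=0: input=1 -> V=7
t=1: input=1 -> V=0 FIRE
t=2: input=1 -> V=7
t=3: input=3 -> V=0 FIRE
t=4: input=2 -> V=0 FIRE
t=5: input=5 -> V=0 FIRE
t=6: input=2 -> V=0 FIRE
t=7: input=4 -> V=0 FIRE
t=8: input=1 -> V=7

Answer: 1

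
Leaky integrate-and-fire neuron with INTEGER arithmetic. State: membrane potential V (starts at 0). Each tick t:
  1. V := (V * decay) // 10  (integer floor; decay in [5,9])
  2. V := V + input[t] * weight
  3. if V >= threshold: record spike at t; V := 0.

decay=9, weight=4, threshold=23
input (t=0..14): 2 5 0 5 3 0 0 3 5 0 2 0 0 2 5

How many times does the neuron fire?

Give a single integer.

Answer: 4

Derivation:
t=0: input=2 -> V=8
t=1: input=5 -> V=0 FIRE
t=2: input=0 -> V=0
t=3: input=5 -> V=20
t=4: input=3 -> V=0 FIRE
t=5: input=0 -> V=0
t=6: input=0 -> V=0
t=7: input=3 -> V=12
t=8: input=5 -> V=0 FIRE
t=9: input=0 -> V=0
t=10: input=2 -> V=8
t=11: input=0 -> V=7
t=12: input=0 -> V=6
t=13: input=2 -> V=13
t=14: input=5 -> V=0 FIRE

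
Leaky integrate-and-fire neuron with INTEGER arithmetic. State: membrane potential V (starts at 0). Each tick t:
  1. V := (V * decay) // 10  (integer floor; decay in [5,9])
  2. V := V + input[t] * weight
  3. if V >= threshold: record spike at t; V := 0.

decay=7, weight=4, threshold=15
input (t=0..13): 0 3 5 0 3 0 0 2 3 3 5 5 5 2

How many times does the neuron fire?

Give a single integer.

t=0: input=0 -> V=0
t=1: input=3 -> V=12
t=2: input=5 -> V=0 FIRE
t=3: input=0 -> V=0
t=4: input=3 -> V=12
t=5: input=0 -> V=8
t=6: input=0 -> V=5
t=7: input=2 -> V=11
t=8: input=3 -> V=0 FIRE
t=9: input=3 -> V=12
t=10: input=5 -> V=0 FIRE
t=11: input=5 -> V=0 FIRE
t=12: input=5 -> V=0 FIRE
t=13: input=2 -> V=8

Answer: 5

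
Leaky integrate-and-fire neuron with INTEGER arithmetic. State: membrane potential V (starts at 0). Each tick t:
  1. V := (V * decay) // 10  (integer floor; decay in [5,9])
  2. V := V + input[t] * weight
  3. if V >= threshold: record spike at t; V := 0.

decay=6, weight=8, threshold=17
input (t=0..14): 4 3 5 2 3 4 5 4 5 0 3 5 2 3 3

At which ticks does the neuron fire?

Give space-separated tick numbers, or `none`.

t=0: input=4 -> V=0 FIRE
t=1: input=3 -> V=0 FIRE
t=2: input=5 -> V=0 FIRE
t=3: input=2 -> V=16
t=4: input=3 -> V=0 FIRE
t=5: input=4 -> V=0 FIRE
t=6: input=5 -> V=0 FIRE
t=7: input=4 -> V=0 FIRE
t=8: input=5 -> V=0 FIRE
t=9: input=0 -> V=0
t=10: input=3 -> V=0 FIRE
t=11: input=5 -> V=0 FIRE
t=12: input=2 -> V=16
t=13: input=3 -> V=0 FIRE
t=14: input=3 -> V=0 FIRE

Answer: 0 1 2 4 5 6 7 8 10 11 13 14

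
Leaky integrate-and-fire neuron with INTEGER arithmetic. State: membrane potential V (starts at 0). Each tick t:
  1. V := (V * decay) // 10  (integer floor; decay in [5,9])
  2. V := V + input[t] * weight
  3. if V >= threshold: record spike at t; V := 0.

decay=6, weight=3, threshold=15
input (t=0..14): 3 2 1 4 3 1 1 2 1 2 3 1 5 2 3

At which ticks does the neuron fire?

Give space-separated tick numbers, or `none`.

Answer: 3 10 12

Derivation:
t=0: input=3 -> V=9
t=1: input=2 -> V=11
t=2: input=1 -> V=9
t=3: input=4 -> V=0 FIRE
t=4: input=3 -> V=9
t=5: input=1 -> V=8
t=6: input=1 -> V=7
t=7: input=2 -> V=10
t=8: input=1 -> V=9
t=9: input=2 -> V=11
t=10: input=3 -> V=0 FIRE
t=11: input=1 -> V=3
t=12: input=5 -> V=0 FIRE
t=13: input=2 -> V=6
t=14: input=3 -> V=12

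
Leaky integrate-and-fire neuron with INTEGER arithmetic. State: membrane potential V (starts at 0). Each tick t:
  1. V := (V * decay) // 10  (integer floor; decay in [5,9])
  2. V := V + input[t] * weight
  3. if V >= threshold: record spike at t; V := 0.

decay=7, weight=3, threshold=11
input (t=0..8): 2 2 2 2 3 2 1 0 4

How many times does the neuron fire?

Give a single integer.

t=0: input=2 -> V=6
t=1: input=2 -> V=10
t=2: input=2 -> V=0 FIRE
t=3: input=2 -> V=6
t=4: input=3 -> V=0 FIRE
t=5: input=2 -> V=6
t=6: input=1 -> V=7
t=7: input=0 -> V=4
t=8: input=4 -> V=0 FIRE

Answer: 3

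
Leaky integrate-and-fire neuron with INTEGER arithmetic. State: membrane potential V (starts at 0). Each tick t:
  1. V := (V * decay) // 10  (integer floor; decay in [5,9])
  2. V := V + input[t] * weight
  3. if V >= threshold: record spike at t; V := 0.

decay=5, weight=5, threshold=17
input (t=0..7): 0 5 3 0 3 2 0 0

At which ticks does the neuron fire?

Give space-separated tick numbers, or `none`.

Answer: 1 4

Derivation:
t=0: input=0 -> V=0
t=1: input=5 -> V=0 FIRE
t=2: input=3 -> V=15
t=3: input=0 -> V=7
t=4: input=3 -> V=0 FIRE
t=5: input=2 -> V=10
t=6: input=0 -> V=5
t=7: input=0 -> V=2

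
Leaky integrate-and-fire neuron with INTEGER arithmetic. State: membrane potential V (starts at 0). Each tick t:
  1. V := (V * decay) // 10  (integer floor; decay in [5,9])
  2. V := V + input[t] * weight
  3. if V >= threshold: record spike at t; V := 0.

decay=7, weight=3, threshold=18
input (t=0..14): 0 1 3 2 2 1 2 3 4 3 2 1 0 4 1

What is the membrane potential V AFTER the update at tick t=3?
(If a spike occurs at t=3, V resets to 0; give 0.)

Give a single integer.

t=0: input=0 -> V=0
t=1: input=1 -> V=3
t=2: input=3 -> V=11
t=3: input=2 -> V=13
t=4: input=2 -> V=15
t=5: input=1 -> V=13
t=6: input=2 -> V=15
t=7: input=3 -> V=0 FIRE
t=8: input=4 -> V=12
t=9: input=3 -> V=17
t=10: input=2 -> V=17
t=11: input=1 -> V=14
t=12: input=0 -> V=9
t=13: input=4 -> V=0 FIRE
t=14: input=1 -> V=3

Answer: 13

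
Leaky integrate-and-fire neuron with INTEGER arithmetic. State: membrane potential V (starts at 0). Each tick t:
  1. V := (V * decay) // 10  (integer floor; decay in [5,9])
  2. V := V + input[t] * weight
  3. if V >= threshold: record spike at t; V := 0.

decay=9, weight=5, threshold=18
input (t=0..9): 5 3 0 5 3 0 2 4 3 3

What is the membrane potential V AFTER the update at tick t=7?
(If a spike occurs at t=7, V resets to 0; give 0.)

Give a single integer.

t=0: input=5 -> V=0 FIRE
t=1: input=3 -> V=15
t=2: input=0 -> V=13
t=3: input=5 -> V=0 FIRE
t=4: input=3 -> V=15
t=5: input=0 -> V=13
t=6: input=2 -> V=0 FIRE
t=7: input=4 -> V=0 FIRE
t=8: input=3 -> V=15
t=9: input=3 -> V=0 FIRE

Answer: 0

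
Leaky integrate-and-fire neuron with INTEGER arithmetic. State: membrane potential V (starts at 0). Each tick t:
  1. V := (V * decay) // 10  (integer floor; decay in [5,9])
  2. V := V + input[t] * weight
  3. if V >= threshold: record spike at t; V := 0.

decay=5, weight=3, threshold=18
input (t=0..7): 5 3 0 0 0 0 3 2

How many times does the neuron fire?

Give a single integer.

Answer: 0

Derivation:
t=0: input=5 -> V=15
t=1: input=3 -> V=16
t=2: input=0 -> V=8
t=3: input=0 -> V=4
t=4: input=0 -> V=2
t=5: input=0 -> V=1
t=6: input=3 -> V=9
t=7: input=2 -> V=10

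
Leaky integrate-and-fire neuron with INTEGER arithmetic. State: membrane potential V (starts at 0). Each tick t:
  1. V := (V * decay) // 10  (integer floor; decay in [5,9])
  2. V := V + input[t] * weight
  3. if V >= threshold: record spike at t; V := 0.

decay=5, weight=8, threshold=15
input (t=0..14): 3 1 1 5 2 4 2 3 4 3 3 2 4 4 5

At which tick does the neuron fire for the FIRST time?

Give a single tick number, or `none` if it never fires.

Answer: 0

Derivation:
t=0: input=3 -> V=0 FIRE
t=1: input=1 -> V=8
t=2: input=1 -> V=12
t=3: input=5 -> V=0 FIRE
t=4: input=2 -> V=0 FIRE
t=5: input=4 -> V=0 FIRE
t=6: input=2 -> V=0 FIRE
t=7: input=3 -> V=0 FIRE
t=8: input=4 -> V=0 FIRE
t=9: input=3 -> V=0 FIRE
t=10: input=3 -> V=0 FIRE
t=11: input=2 -> V=0 FIRE
t=12: input=4 -> V=0 FIRE
t=13: input=4 -> V=0 FIRE
t=14: input=5 -> V=0 FIRE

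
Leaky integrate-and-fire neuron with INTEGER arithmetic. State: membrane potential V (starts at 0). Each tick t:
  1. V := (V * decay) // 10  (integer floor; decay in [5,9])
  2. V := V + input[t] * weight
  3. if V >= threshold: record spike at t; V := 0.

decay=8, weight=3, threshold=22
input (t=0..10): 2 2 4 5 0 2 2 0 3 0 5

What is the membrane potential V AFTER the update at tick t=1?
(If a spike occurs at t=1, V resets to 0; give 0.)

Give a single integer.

t=0: input=2 -> V=6
t=1: input=2 -> V=10
t=2: input=4 -> V=20
t=3: input=5 -> V=0 FIRE
t=4: input=0 -> V=0
t=5: input=2 -> V=6
t=6: input=2 -> V=10
t=7: input=0 -> V=8
t=8: input=3 -> V=15
t=9: input=0 -> V=12
t=10: input=5 -> V=0 FIRE

Answer: 10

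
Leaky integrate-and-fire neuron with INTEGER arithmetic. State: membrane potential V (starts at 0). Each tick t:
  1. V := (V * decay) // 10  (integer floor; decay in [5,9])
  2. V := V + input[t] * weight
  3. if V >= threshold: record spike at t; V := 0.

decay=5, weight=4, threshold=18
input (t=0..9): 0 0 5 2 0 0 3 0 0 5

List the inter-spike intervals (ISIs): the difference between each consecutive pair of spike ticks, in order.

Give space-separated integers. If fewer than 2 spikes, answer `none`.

t=0: input=0 -> V=0
t=1: input=0 -> V=0
t=2: input=5 -> V=0 FIRE
t=3: input=2 -> V=8
t=4: input=0 -> V=4
t=5: input=0 -> V=2
t=6: input=3 -> V=13
t=7: input=0 -> V=6
t=8: input=0 -> V=3
t=9: input=5 -> V=0 FIRE

Answer: 7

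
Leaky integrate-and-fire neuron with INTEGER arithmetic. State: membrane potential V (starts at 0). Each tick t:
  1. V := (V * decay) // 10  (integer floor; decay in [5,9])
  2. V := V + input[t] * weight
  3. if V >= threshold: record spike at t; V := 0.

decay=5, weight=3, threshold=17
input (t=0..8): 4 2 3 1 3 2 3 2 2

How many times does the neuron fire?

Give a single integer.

t=0: input=4 -> V=12
t=1: input=2 -> V=12
t=2: input=3 -> V=15
t=3: input=1 -> V=10
t=4: input=3 -> V=14
t=5: input=2 -> V=13
t=6: input=3 -> V=15
t=7: input=2 -> V=13
t=8: input=2 -> V=12

Answer: 0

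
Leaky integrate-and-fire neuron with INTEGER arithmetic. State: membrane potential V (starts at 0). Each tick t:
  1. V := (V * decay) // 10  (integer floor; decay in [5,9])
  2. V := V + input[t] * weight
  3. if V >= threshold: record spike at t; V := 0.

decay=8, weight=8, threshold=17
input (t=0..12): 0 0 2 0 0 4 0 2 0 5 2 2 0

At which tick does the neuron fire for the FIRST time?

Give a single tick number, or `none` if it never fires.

t=0: input=0 -> V=0
t=1: input=0 -> V=0
t=2: input=2 -> V=16
t=3: input=0 -> V=12
t=4: input=0 -> V=9
t=5: input=4 -> V=0 FIRE
t=6: input=0 -> V=0
t=7: input=2 -> V=16
t=8: input=0 -> V=12
t=9: input=5 -> V=0 FIRE
t=10: input=2 -> V=16
t=11: input=2 -> V=0 FIRE
t=12: input=0 -> V=0

Answer: 5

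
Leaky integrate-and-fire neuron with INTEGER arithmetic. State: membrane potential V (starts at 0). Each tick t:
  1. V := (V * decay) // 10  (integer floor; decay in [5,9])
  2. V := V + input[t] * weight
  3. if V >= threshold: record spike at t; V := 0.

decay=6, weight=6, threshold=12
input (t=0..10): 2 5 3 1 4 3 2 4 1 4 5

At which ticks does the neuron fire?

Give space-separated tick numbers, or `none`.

t=0: input=2 -> V=0 FIRE
t=1: input=5 -> V=0 FIRE
t=2: input=3 -> V=0 FIRE
t=3: input=1 -> V=6
t=4: input=4 -> V=0 FIRE
t=5: input=3 -> V=0 FIRE
t=6: input=2 -> V=0 FIRE
t=7: input=4 -> V=0 FIRE
t=8: input=1 -> V=6
t=9: input=4 -> V=0 FIRE
t=10: input=5 -> V=0 FIRE

Answer: 0 1 2 4 5 6 7 9 10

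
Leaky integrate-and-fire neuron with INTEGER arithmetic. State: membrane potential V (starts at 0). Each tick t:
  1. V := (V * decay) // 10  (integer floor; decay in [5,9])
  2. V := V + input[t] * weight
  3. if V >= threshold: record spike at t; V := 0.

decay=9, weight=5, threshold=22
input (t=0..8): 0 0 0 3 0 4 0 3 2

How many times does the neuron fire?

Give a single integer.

t=0: input=0 -> V=0
t=1: input=0 -> V=0
t=2: input=0 -> V=0
t=3: input=3 -> V=15
t=4: input=0 -> V=13
t=5: input=4 -> V=0 FIRE
t=6: input=0 -> V=0
t=7: input=3 -> V=15
t=8: input=2 -> V=0 FIRE

Answer: 2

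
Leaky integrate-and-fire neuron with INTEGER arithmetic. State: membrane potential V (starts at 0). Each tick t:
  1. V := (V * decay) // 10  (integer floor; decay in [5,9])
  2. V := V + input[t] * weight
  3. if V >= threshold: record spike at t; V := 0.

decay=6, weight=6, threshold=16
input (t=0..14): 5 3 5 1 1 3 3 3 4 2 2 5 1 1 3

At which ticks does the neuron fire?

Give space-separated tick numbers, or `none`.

t=0: input=5 -> V=0 FIRE
t=1: input=3 -> V=0 FIRE
t=2: input=5 -> V=0 FIRE
t=3: input=1 -> V=6
t=4: input=1 -> V=9
t=5: input=3 -> V=0 FIRE
t=6: input=3 -> V=0 FIRE
t=7: input=3 -> V=0 FIRE
t=8: input=4 -> V=0 FIRE
t=9: input=2 -> V=12
t=10: input=2 -> V=0 FIRE
t=11: input=5 -> V=0 FIRE
t=12: input=1 -> V=6
t=13: input=1 -> V=9
t=14: input=3 -> V=0 FIRE

Answer: 0 1 2 5 6 7 8 10 11 14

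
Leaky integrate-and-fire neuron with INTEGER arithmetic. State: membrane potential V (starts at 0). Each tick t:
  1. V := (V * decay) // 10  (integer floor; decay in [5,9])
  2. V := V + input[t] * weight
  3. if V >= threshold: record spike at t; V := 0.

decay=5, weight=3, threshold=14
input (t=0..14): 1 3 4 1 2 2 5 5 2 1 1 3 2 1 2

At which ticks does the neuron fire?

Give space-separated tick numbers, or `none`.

Answer: 2 6 7

Derivation:
t=0: input=1 -> V=3
t=1: input=3 -> V=10
t=2: input=4 -> V=0 FIRE
t=3: input=1 -> V=3
t=4: input=2 -> V=7
t=5: input=2 -> V=9
t=6: input=5 -> V=0 FIRE
t=7: input=5 -> V=0 FIRE
t=8: input=2 -> V=6
t=9: input=1 -> V=6
t=10: input=1 -> V=6
t=11: input=3 -> V=12
t=12: input=2 -> V=12
t=13: input=1 -> V=9
t=14: input=2 -> V=10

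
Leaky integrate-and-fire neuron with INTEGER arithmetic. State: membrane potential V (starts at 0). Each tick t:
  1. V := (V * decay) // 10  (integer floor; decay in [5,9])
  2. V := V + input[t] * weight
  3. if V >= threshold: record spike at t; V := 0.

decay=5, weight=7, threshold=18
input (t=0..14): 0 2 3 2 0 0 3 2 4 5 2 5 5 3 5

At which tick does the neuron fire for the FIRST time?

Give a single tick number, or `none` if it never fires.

t=0: input=0 -> V=0
t=1: input=2 -> V=14
t=2: input=3 -> V=0 FIRE
t=3: input=2 -> V=14
t=4: input=0 -> V=7
t=5: input=0 -> V=3
t=6: input=3 -> V=0 FIRE
t=7: input=2 -> V=14
t=8: input=4 -> V=0 FIRE
t=9: input=5 -> V=0 FIRE
t=10: input=2 -> V=14
t=11: input=5 -> V=0 FIRE
t=12: input=5 -> V=0 FIRE
t=13: input=3 -> V=0 FIRE
t=14: input=5 -> V=0 FIRE

Answer: 2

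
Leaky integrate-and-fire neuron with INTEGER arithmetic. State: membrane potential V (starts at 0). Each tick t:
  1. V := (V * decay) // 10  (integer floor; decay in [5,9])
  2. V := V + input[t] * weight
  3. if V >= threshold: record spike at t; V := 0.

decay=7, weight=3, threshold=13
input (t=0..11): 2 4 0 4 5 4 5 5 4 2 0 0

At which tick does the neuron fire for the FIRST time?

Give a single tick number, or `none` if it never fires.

t=0: input=2 -> V=6
t=1: input=4 -> V=0 FIRE
t=2: input=0 -> V=0
t=3: input=4 -> V=12
t=4: input=5 -> V=0 FIRE
t=5: input=4 -> V=12
t=6: input=5 -> V=0 FIRE
t=7: input=5 -> V=0 FIRE
t=8: input=4 -> V=12
t=9: input=2 -> V=0 FIRE
t=10: input=0 -> V=0
t=11: input=0 -> V=0

Answer: 1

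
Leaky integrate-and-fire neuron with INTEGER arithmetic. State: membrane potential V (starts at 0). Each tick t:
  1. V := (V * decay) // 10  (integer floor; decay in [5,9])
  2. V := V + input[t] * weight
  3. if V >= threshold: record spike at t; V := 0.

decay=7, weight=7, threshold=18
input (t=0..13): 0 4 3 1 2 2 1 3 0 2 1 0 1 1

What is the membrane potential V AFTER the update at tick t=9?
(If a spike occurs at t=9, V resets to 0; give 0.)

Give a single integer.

Answer: 14

Derivation:
t=0: input=0 -> V=0
t=1: input=4 -> V=0 FIRE
t=2: input=3 -> V=0 FIRE
t=3: input=1 -> V=7
t=4: input=2 -> V=0 FIRE
t=5: input=2 -> V=14
t=6: input=1 -> V=16
t=7: input=3 -> V=0 FIRE
t=8: input=0 -> V=0
t=9: input=2 -> V=14
t=10: input=1 -> V=16
t=11: input=0 -> V=11
t=12: input=1 -> V=14
t=13: input=1 -> V=16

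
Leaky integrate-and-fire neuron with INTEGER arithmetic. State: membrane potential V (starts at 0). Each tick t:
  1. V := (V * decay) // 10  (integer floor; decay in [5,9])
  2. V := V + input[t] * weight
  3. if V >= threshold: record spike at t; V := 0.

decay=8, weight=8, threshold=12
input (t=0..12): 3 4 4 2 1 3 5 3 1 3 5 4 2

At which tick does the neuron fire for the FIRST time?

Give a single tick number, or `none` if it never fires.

Answer: 0

Derivation:
t=0: input=3 -> V=0 FIRE
t=1: input=4 -> V=0 FIRE
t=2: input=4 -> V=0 FIRE
t=3: input=2 -> V=0 FIRE
t=4: input=1 -> V=8
t=5: input=3 -> V=0 FIRE
t=6: input=5 -> V=0 FIRE
t=7: input=3 -> V=0 FIRE
t=8: input=1 -> V=8
t=9: input=3 -> V=0 FIRE
t=10: input=5 -> V=0 FIRE
t=11: input=4 -> V=0 FIRE
t=12: input=2 -> V=0 FIRE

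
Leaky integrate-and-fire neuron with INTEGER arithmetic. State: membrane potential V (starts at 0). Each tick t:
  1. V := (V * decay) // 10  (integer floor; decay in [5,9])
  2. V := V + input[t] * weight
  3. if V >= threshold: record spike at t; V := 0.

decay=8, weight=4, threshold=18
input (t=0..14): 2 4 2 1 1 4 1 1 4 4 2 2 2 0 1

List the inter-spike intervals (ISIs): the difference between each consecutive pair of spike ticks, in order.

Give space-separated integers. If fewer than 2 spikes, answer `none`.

t=0: input=2 -> V=8
t=1: input=4 -> V=0 FIRE
t=2: input=2 -> V=8
t=3: input=1 -> V=10
t=4: input=1 -> V=12
t=5: input=4 -> V=0 FIRE
t=6: input=1 -> V=4
t=7: input=1 -> V=7
t=8: input=4 -> V=0 FIRE
t=9: input=4 -> V=16
t=10: input=2 -> V=0 FIRE
t=11: input=2 -> V=8
t=12: input=2 -> V=14
t=13: input=0 -> V=11
t=14: input=1 -> V=12

Answer: 4 3 2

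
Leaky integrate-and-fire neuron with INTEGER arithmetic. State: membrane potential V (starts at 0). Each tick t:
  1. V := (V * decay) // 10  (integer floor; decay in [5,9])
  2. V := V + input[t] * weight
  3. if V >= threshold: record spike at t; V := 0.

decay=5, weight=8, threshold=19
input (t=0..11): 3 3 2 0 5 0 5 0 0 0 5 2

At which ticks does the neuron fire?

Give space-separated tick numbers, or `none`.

Answer: 0 1 4 6 10

Derivation:
t=0: input=3 -> V=0 FIRE
t=1: input=3 -> V=0 FIRE
t=2: input=2 -> V=16
t=3: input=0 -> V=8
t=4: input=5 -> V=0 FIRE
t=5: input=0 -> V=0
t=6: input=5 -> V=0 FIRE
t=7: input=0 -> V=0
t=8: input=0 -> V=0
t=9: input=0 -> V=0
t=10: input=5 -> V=0 FIRE
t=11: input=2 -> V=16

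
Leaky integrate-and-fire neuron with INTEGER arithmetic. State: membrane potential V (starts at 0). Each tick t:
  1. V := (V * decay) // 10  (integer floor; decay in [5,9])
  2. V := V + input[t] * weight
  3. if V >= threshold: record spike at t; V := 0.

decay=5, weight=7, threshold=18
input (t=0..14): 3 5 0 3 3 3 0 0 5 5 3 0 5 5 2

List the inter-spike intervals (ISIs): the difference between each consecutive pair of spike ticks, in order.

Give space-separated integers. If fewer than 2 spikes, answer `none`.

Answer: 1 2 1 1 3 1 1 2 1

Derivation:
t=0: input=3 -> V=0 FIRE
t=1: input=5 -> V=0 FIRE
t=2: input=0 -> V=0
t=3: input=3 -> V=0 FIRE
t=4: input=3 -> V=0 FIRE
t=5: input=3 -> V=0 FIRE
t=6: input=0 -> V=0
t=7: input=0 -> V=0
t=8: input=5 -> V=0 FIRE
t=9: input=5 -> V=0 FIRE
t=10: input=3 -> V=0 FIRE
t=11: input=0 -> V=0
t=12: input=5 -> V=0 FIRE
t=13: input=5 -> V=0 FIRE
t=14: input=2 -> V=14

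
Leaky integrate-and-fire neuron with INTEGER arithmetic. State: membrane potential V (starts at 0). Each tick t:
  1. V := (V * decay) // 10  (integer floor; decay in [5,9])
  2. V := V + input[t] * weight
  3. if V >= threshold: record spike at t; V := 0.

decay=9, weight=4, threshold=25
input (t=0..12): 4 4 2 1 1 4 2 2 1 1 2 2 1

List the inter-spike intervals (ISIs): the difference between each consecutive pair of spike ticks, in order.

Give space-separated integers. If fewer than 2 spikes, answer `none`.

t=0: input=4 -> V=16
t=1: input=4 -> V=0 FIRE
t=2: input=2 -> V=8
t=3: input=1 -> V=11
t=4: input=1 -> V=13
t=5: input=4 -> V=0 FIRE
t=6: input=2 -> V=8
t=7: input=2 -> V=15
t=8: input=1 -> V=17
t=9: input=1 -> V=19
t=10: input=2 -> V=0 FIRE
t=11: input=2 -> V=8
t=12: input=1 -> V=11

Answer: 4 5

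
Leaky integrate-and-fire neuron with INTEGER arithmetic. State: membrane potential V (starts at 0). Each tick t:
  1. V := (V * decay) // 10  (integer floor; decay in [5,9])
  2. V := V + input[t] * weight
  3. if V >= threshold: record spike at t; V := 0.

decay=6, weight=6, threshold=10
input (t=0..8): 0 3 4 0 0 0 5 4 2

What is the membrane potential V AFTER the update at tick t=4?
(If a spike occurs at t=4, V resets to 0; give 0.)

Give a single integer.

t=0: input=0 -> V=0
t=1: input=3 -> V=0 FIRE
t=2: input=4 -> V=0 FIRE
t=3: input=0 -> V=0
t=4: input=0 -> V=0
t=5: input=0 -> V=0
t=6: input=5 -> V=0 FIRE
t=7: input=4 -> V=0 FIRE
t=8: input=2 -> V=0 FIRE

Answer: 0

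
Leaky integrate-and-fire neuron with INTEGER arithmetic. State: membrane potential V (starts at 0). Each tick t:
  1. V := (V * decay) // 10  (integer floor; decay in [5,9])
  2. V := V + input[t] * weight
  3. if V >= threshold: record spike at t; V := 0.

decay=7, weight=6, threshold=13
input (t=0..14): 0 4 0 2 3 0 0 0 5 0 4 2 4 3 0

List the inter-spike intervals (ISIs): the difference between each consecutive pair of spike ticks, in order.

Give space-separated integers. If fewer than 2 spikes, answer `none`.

t=0: input=0 -> V=0
t=1: input=4 -> V=0 FIRE
t=2: input=0 -> V=0
t=3: input=2 -> V=12
t=4: input=3 -> V=0 FIRE
t=5: input=0 -> V=0
t=6: input=0 -> V=0
t=7: input=0 -> V=0
t=8: input=5 -> V=0 FIRE
t=9: input=0 -> V=0
t=10: input=4 -> V=0 FIRE
t=11: input=2 -> V=12
t=12: input=4 -> V=0 FIRE
t=13: input=3 -> V=0 FIRE
t=14: input=0 -> V=0

Answer: 3 4 2 2 1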